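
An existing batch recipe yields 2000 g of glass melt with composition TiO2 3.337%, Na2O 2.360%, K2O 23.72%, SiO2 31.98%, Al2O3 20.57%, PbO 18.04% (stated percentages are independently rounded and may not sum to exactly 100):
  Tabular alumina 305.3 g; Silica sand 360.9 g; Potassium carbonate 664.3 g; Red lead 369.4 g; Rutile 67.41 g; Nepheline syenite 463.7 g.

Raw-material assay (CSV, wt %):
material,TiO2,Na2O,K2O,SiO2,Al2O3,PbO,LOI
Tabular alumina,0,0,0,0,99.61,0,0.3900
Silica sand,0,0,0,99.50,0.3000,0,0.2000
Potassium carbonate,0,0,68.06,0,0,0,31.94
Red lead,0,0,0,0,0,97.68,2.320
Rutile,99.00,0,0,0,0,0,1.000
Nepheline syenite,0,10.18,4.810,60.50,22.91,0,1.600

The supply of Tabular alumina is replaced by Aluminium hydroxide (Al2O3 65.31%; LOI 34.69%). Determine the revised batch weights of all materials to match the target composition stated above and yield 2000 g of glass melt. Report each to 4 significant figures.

Mid-chain values are displayed rounded to four significant digits at each printed step — all arithmetic maintains full float precision end to end — every reported figure is rounded a single time — the derived quantities (the yield, LOI, the six compositions, net glass mass, totals) are recomputed starting from the weights per 2000 g of glass in full precision, as given in the question or the answer.
The oxide mass targets at 2000 g glass melt:
  TiO2: 3.337% × 2000 = 66.74 g
  Na2O: 2.360% × 2000 = 47.20 g
  K2O: 23.72% × 2000 = 474.4 g
  SiO2: 31.98% × 2000 = 639.6 g
  Al2O3: 20.57% × 2000 = 411.4 g
  PbO: 18.04% × 2000 = 360.8 g
A balance pass over the oxides, applying the batch weights above, under the basis named above (target by target, the sums agree inside rounding margins):
  TiO2: 67.41·0.9900 = 66.74 g (target 66.74 g)
  Na2O: 463.7·0.1018 = 47.20 g (target 47.20 g)
  K2O: 664.3·0.6806 + 463.7·0.04810 = 474.4 g (target 474.4 g)
  SiO2: 360.9·0.9950 + 463.7·0.6050 = 639.6 g (target 639.6 g)
  Al2O3: 465.6·0.6531 + 360.9·0.003000 + 463.7·0.2291 = 411.4 g (target 411.4 g)
  PbO: 369.4·0.9768 = 360.8 g (target 360.8 g)
Auditing the glass mass value: total charge less LOI = 2000 g (the Σ of target masses is 2000 g; with the basis standing at 2000 g — a pure rounding effect).
Batch grand total — Σ batch = 2391 g; the LOI term Σ batch·LOI equals 391.1 g; yield, glass over the total, = 83.65%.

Revised batch per 2000 g glass melt:
  Aluminium hydroxide: 465.6 g
  Silica sand: 360.9 g
  Potassium carbonate: 664.3 g
  Red lead: 369.4 g
  Rutile: 67.41 g
  Nepheline syenite: 463.7 g
Total batch = 2391 g; LOI loss = 391.1 g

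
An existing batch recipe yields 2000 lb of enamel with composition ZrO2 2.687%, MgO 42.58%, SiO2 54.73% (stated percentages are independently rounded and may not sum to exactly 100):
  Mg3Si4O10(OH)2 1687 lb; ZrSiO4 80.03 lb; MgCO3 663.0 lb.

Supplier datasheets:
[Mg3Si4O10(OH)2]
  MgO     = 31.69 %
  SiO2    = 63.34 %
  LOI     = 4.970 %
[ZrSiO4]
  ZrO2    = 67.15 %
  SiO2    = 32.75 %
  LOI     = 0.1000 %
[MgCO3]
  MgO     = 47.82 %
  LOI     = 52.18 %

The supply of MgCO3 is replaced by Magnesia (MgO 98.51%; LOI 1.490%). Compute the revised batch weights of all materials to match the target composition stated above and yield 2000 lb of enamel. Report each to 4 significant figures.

In-progress results are displayed rounded to four significant figures when written out — every computation carries full precision at every stage; a single rounding yields each reported result. The derived quantities are re-derived from the batch weights on 2000 lb of glass in full precision (the three compositions, the yield, totals, glass mass, LOI), as written in problem or answer.
Target oxide masses per 2000 lb enamel:
  ZrO2: 2.687% × 2000 = 53.74 lb
  MgO: 42.58% × 2000 = 851.6 lb
  SiO2: 54.73% × 2000 = 1095 lb
Per-oxide balance check working from each reported weight, versus the basis set out (target by target, the sums agree net of answer rounding effects):
  ZrO2: 80.03·0.6715 = 53.74 lb (target 53.74 lb)
  MgO: 1687·0.3169 + 321.9·0.9851 = 851.7 lb (target 851.6 lb)
  SiO2: 1687·0.6334 + 80.03·0.3275 = 1095 lb (target 1095 lb)
Glass-mass closure: Σ batch − LOI loss = 2000 lb (the Σ of target masses is 2000 lb; stated basis 2000 lb — gaps are rounding artifacts).
Summing the batch: Σ batch = 2089 lb; the LOI term Σ batch·LOI equals 88.72 lb; yield, glass over the total, = 95.75%.

Revised batch per 2000 lb enamel:
  Mg3Si4O10(OH)2: 1687 lb
  ZrSiO4: 80.03 lb
  Magnesia: 321.9 lb
Total batch = 2089 lb; LOI loss = 88.72 lb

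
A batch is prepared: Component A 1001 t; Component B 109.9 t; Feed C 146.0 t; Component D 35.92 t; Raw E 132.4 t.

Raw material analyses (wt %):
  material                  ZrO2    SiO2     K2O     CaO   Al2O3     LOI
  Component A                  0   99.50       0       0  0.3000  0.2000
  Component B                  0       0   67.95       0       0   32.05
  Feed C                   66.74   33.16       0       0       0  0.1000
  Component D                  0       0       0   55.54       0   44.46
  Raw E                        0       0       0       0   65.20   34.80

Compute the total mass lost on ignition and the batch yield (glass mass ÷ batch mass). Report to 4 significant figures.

LOI loss = 99.42 t; glass = 1326 t; yield = 93.02%

Full float precision is maintained through the solve — in-progress results appear with 4-significant-figure rounding at each printed step — each reported figure is rounded once only. The derived quantities (ignition loss, five oxide percentages, yield, glass mass, the totals) are carried in full precision from the batch weights per 1326 t of glass precisely as stated by the problem or the answer.
Material-by-material LOI:
  Component A: 1001 × 0.002000 = 2.002 t
  Component B: 109.9 × 0.3205 = 35.22 t
  Feed C: 146.0 × 0.001000 = 0.1460 t
  Component D: 35.92 × 0.4446 = 15.97 t
  Raw E: 132.4 × 0.3480 = 46.08 t
Total LOI = 99.42 t
Glass = batch − LOI = 1425 − 99.42 = 1326 t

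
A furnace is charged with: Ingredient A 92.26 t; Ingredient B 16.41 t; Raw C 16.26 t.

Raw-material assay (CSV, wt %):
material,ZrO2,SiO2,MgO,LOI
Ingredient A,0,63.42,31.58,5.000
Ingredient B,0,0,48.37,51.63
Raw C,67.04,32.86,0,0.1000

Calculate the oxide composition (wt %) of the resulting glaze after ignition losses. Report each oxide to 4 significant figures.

In-progress results are printed (rounded to 4 significant figures) as written. The whole derivation keeps full float precision at all times — each reported figure takes just one rounding. The derived quantities (net glass mass, totals, the three compositions, LOI, yield) are rebuilt at exact precision from the weighed amounts at 111.8 t of glass as written in the problem or answer text.
Mass of each oxide from the mix:
  ZrO2: 16.26·0.6704 = 10.90 t
  SiO2: 92.26·0.6342 + 16.26·0.3286 = 63.85 t
  MgO: 92.26·0.3158 + 16.41·0.4837 = 37.07 t
LOI: 92.26·0.05000 + 16.41·0.5163 + 16.26·0.001000 = 13.10 t
batch − LOI leaves glass = 124.9 − 13.10 = 111.8 t (the oxide masses sum to this)
wt % = oxide mass / glass mass × 100

Glass mass = 111.8 t (batch 124.9 − LOI 13.10).
Composition: ZrO2 9.748%, SiO2 57.10%, MgO 33.15%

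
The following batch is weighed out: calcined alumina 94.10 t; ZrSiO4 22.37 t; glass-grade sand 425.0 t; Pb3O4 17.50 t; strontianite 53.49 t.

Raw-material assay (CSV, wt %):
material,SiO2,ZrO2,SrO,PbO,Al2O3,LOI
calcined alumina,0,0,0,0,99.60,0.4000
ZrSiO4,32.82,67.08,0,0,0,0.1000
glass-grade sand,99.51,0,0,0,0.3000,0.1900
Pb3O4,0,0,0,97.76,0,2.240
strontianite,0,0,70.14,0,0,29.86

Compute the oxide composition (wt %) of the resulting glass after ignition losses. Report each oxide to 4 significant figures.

Every computation carries exact precision through the solve — working values are printed (rounded to 4 significant figures) between the steps — exactly one rounding lands on each reported value; derived quantities (the five compositions, net glass mass, totals, yield, ignition loss) are carried starting from the weights on 594.9 t of glass at full precision exactly as printed in problem or answer.
Mass of each oxide from the mix:
  SiO2: 22.37·0.3282 + 425.0·0.9951 = 430.3 t
  ZrO2: 22.37·0.6708 = 15.01 t
  SrO: 53.49·0.7014 = 37.52 t
  PbO: 17.50·0.9776 = 17.11 t
  Al2O3: 94.10·0.9960 + 425.0·0.003000 = 95.00 t
LOI: 94.10·0.004000 + 22.37·0.001000 + 425.0·0.001900 + 17.50·0.02240 + 53.49·0.2986 = 17.57 t
The glass mass, total less LOI, = 612.5 − 17.57 = 594.9 t (= the summed oxide contributions)
wt % = 100 × oxide mass / glass mass

Glass mass = 594.9 t (batch 612.5 − LOI 17.57).
Composition: SiO2 72.33%, ZrO2 2.522%, SrO 6.307%, PbO 2.876%, Al2O3 15.97%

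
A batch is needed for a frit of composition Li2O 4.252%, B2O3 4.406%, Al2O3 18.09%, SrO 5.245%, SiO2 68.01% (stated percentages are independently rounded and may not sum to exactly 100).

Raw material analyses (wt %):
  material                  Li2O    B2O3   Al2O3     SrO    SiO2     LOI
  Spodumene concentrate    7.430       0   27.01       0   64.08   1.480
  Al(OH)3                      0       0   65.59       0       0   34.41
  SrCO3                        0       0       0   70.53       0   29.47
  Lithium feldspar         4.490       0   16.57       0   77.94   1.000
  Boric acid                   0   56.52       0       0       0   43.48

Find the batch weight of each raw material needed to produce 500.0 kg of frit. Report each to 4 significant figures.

Batch per 500.0 kg frit:
  Spodumene concentrate: 44.68 kg
  Al(OH)3: 18.56 kg
  SrCO3: 37.18 kg
  Lithium feldspar: 399.6 kg
  Boric acid: 38.98 kg
Total batch = 539.0 kg; LOI loss = 38.95 kg; yield = 92.77%

In-progress results are shown, rounded to four significant digits, in the working. The working math maintains exact precision all the way through — each reported value includes exactly one rounding — all derived quantities, including yield, the five compositions, glass mass, totals, LOI, are carried using the weight values for 500.0 kg of glass at exact precision precisely as stated by the question or the answer.
Per-oxide target masses for 500.0 kg frit:
  Li2O: 4.252% × 500.0 = 21.26 kg
  B2O3: 4.406% × 500.0 = 22.03 kg
  Al2O3: 18.09% × 500.0 = 90.45 kg
  SrO: 5.245% × 500.0 = 26.22 kg
  SiO2: 68.01% × 500.0 = 340.0 kg
A balance pass over the oxides, given the weights on record, per the basis as stated (summed amounts equal target values once rounding is allowed for):
  Li2O: 44.68·0.07430 + 399.6·0.04490 = 21.26 kg (target 21.26 kg)
  B2O3: 38.98·0.5652 = 22.03 kg (target 22.03 kg)
  Al2O3: 44.68·0.2701 + 18.56·0.6559 + 399.6·0.1657 = 90.46 kg (target 90.45 kg)
  SrO: 37.18·0.7053 = 26.22 kg (target 26.22 kg)
  SiO2: 44.68·0.6408 + 399.6·0.7794 = 340.1 kg (target 340.0 kg)
The glass-mass cross-check: total charge less LOI = 500.1 kg (per-oxide target masses sum to 500.0 kg; versus the stated basis of 500.0 kg — any gap is answer rounding).
Batch grand total — Σ batch = 539.0 kg; Σ batch·LOI gives LOI loss = 38.95 kg; yield, glass over the total, = 92.77%.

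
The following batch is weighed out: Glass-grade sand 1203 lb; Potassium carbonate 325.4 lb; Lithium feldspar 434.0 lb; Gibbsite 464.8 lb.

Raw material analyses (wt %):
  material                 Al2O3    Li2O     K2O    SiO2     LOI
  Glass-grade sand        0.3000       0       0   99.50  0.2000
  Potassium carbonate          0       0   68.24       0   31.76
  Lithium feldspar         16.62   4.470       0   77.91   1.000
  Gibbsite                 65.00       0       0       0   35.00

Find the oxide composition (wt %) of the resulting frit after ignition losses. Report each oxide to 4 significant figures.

Glass mass = 2154 lb (batch 2427 − LOI 272.8).
Composition: Al2O3 17.54%, Li2O 0.9005%, K2O 10.31%, SiO2 71.25%

Intermediates appear rounded to four significant digits on the page; the whole derivation carries full float precision at all times; every reported result undergoes a single rounding — all derived quantities, including the totals, LOI, yield, the four compositions, net glass mass, are re-derived starting from the weights per 2154 lb of glass at full precision, as they appear in problem or answer.
Oxide masses out of the charge:
  Al2O3: 1203·0.003000 + 434.0·0.1662 + 464.8·0.6500 = 377.9 lb
  Li2O: 434.0·0.04470 = 19.40 lb
  K2O: 325.4·0.6824 = 222.1 lb
  SiO2: 1203·0.9950 + 434.0·0.7791 = 1535 lb
LOI: 1203·0.002000 + 325.4·0.3176 + 434.0·0.01000 + 464.8·0.3500 = 272.8 lb
batch − LOI leaves glass = 2427 − 272.8 = 2154 lb (= Σ oxide masses)
percent share: oxide ÷ glass, ×100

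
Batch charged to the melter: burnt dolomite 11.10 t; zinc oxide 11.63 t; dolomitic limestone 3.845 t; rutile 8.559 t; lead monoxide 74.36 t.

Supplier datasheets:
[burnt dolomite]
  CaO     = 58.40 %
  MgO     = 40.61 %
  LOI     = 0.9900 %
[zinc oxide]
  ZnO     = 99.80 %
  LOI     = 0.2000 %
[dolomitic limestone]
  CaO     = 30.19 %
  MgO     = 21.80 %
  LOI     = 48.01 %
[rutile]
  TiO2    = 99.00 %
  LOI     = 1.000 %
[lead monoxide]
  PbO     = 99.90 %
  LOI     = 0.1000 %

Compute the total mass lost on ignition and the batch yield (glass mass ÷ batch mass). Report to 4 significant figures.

Values along the way are shown, rounded to 4 significant digits, when written out. Every computation carries full float precision throughout; each reported figure is rounded exactly once; all derived quantities are re-derived from the batch weights at 107.4 t of glass in full float precision (five oxide percentages, LOI, net glass mass, the yield, the totals) exactly as printed in either problem or answer.
Per-material ignition loss:
  burnt dolomite: 11.10 × 0.009900 = 0.1099 t
  zinc oxide: 11.63 × 0.002000 = 0.02326 t
  dolomitic limestone: 3.845 × 0.4801 = 1.846 t
  rutile: 8.559 × 0.01000 = 0.08559 t
  lead monoxide: 74.36 × 0.001000 = 0.07436 t
Total LOI = 2.139 t
Glass = batch − LOI = 109.5 − 2.139 = 107.4 t

LOI loss = 2.139 t; glass = 107.4 t; yield = 98.05%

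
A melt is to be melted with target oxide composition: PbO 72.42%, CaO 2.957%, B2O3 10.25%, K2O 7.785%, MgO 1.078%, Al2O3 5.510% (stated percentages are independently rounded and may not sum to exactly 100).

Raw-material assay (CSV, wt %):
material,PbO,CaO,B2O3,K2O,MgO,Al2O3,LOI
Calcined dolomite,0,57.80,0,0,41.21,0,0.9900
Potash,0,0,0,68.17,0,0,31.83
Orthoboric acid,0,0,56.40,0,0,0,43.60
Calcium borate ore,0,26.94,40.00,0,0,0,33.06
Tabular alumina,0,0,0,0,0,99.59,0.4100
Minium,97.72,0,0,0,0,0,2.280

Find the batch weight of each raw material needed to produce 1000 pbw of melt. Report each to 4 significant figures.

Batch per 1000 pbw melt:
  Calcined dolomite: 26.16 pbw
  Potash: 114.2 pbw
  Orthoboric acid: 143.7 pbw
  Calcium borate ore: 53.64 pbw
  Tabular alumina: 55.33 pbw
  Minium: 741.1 pbw
Total batch = 1134 pbw; LOI loss = 134.1 pbw; yield = 88.17%

The intermediate values appear (rounded to four significant digits) on the page — all internal work holds exact precision from start to finish — each reported result is rounded just once — the derived quantities (the totals, six oxide percentages, the yield, glass mass, ignition loss) are carried at full float precision from the batch weights at 1000 pbw of glass as set out in the problem or the answer.
Per-oxide target masses for 1000 pbw melt:
  PbO: 72.42% × 1000 = 724.2 pbw
  CaO: 2.957% × 1000 = 29.57 pbw
  B2O3: 10.25% × 1000 = 102.5 pbw
  K2O: 7.785% × 1000 = 77.85 pbw
  MgO: 1.078% × 1000 = 10.78 pbw
  Al2O3: 5.510% × 1000 = 55.10 pbw
Checking each oxide sum applying the batch weights above, versus the basis set out (delivered sums recover each target inside rounding margins):
  PbO: 741.1·0.9772 = 724.2 pbw (target 724.2 pbw)
  CaO: 26.16·0.5780 + 53.64·0.2694 = 29.57 pbw (target 29.57 pbw)
  B2O3: 143.7·0.5640 + 53.64·0.4000 = 102.5 pbw (target 102.5 pbw)
  K2O: 114.2·0.6817 = 77.85 pbw (target 77.85 pbw)
  MgO: 26.16·0.4121 = 10.78 pbw (target 10.78 pbw)
  Al2O3: 55.33·0.9959 = 55.10 pbw (target 55.10 pbw)
Mass balance on the glass: net batch after ignition = 1000 pbw (the Σ of target masses is 1000 pbw; the stated basis being 1000 pbw — rounding explains the deltas).
Adding the batch up: Σ batch = 1134 pbw; Σ batch·LOI gives LOI loss = 134.1 pbw; as yield: glass ÷ batch → 88.17%.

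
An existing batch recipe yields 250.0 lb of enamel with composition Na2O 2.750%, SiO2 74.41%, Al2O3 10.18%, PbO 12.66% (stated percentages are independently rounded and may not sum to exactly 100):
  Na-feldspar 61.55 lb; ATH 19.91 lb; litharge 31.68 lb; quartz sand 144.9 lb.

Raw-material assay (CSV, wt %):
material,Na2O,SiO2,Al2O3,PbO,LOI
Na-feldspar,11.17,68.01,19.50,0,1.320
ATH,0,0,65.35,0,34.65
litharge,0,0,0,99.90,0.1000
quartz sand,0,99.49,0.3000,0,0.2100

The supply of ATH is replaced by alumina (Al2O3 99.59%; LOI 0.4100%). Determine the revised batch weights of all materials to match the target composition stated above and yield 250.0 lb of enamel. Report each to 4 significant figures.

Revised batch per 250.0 lb enamel:
  Na-feldspar: 61.55 lb
  alumina: 13.07 lb
  litharge: 31.68 lb
  quartz sand: 144.9 lb
Total batch = 251.2 lb; LOI loss = 1.202 lb

The working math holds full precision through every step; in-progress results appear, rounded to four significant figures, at each printed step; every reported value is rounded only once — derived quantities (totals, glass mass, ignition loss, four oxide percentages, the yield) are recomputed in exact precision from the weighed amounts on 250.0 lb of glass as quoted within the problem or the answer.
Per-oxide target masses for 250.0 lb enamel:
  Na2O: 2.750% × 250.0 = 6.875 lb
  SiO2: 74.41% × 250.0 = 186.0 lb
  Al2O3: 10.18% × 250.0 = 25.45 lb
  PbO: 12.66% × 250.0 = 31.65 lb
Sums-versus-targets review from the weights as reported, at the basis given (sum by sum, the targets are met up to rounding of the answer):
  Na2O: 61.55·0.1117 = 6.875 lb (target 6.875 lb)
  SiO2: 61.55·0.6801 + 144.9·0.9949 = 186.0 lb (target 186.0 lb)
  Al2O3: 61.55·0.1950 + 13.07·0.9959 + 144.9·0.003000 = 25.45 lb (target 25.45 lb)
  PbO: 31.68·0.9990 = 31.65 lb (target 31.65 lb)
Glass-mass sanity pass: net batch after ignition = 250.0 lb (summing oxide targets gives 250.0 lb; stated basis 250.0 lb — differing by rounding only).
Summing the batch: Σ batch = 251.2 lb; the LOI term Σ batch·LOI equals 1.202 lb; as yield: glass ÷ batch → 99.52%.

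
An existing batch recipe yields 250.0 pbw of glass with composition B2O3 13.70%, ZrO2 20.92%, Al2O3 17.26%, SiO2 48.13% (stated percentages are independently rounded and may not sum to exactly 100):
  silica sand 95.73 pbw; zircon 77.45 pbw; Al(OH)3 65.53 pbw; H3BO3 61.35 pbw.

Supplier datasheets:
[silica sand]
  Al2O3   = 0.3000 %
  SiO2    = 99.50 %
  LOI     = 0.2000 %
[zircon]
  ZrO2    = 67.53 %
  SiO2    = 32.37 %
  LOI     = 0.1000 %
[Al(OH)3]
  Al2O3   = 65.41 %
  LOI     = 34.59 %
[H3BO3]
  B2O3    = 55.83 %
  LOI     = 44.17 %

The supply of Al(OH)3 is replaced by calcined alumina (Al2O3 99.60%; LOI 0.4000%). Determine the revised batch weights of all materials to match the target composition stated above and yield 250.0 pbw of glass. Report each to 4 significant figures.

In-progress results are displayed, with 4-significant-figure rounding, between the steps. Exact precision is held through every step — a single rounding completes every reported number; derived quantities, including ignition loss, four oxide percentages, glass mass, the yield, totals, are computed from the weighed amounts on 250.0 pbw of glass at full float precision as set out in the problem or answer text.
Per-oxide target masses for 250.0 pbw glass:
  B2O3: 13.70% × 250.0 = 34.25 pbw
  ZrO2: 20.92% × 250.0 = 52.30 pbw
  Al2O3: 17.26% × 250.0 = 43.15 pbw
  SiO2: 48.13% × 250.0 = 120.3 pbw
Oxide-by-oxide audit given the weights on record, for the quoted basis mass (sum by sum, the targets are met given rounding of the digits):
  B2O3: 61.35·0.5583 = 34.25 pbw (target 34.25 pbw)
  ZrO2: 77.45·0.6753 = 52.30 pbw (target 52.30 pbw)
  Al2O3: 95.73·0.003000 + 43.03·0.9960 = 43.15 pbw (target 43.15 pbw)
  SiO2: 95.73·0.9950 + 77.45·0.3237 = 120.3 pbw (target 120.3 pbw)
The glass-mass cross-check: total charge less LOI = 250.0 pbw (summing oxide targets gives 250.0 pbw; against the stated basis, 250.0 pbw — differing by rounding only).
Summing the batch: Σ batch = 277.6 pbw; the LOI term Σ batch·LOI equals 27.54 pbw; yield: glass divided by total = 90.08%.

Revised batch per 250.0 pbw glass:
  silica sand: 95.73 pbw
  zircon: 77.45 pbw
  calcined alumina: 43.03 pbw
  H3BO3: 61.35 pbw
Total batch = 277.6 pbw; LOI loss = 27.54 pbw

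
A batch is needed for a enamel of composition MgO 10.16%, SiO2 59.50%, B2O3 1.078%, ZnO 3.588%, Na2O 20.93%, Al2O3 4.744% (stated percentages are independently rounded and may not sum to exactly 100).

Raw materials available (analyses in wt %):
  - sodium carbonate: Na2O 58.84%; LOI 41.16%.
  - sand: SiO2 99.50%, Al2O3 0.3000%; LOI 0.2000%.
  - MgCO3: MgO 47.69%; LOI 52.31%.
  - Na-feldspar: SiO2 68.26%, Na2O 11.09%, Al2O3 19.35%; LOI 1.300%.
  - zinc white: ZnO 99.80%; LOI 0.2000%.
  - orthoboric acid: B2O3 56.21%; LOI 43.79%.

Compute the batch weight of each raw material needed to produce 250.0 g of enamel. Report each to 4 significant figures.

Every computation runs at full float precision through the solve — in-progress results are displayed, rounded to 4 significant digits, across the worked steps; each reported figure takes exactly one rounding. The derived quantities, including LOI, the yield, six oxide percentages, glass mass, totals, are computed from the weighed amounts at 250.0 g of glass at full precision as they appear in either problem or answer.
Target masses of each oxide per 250.0 g enamel:
  MgO: 10.16% × 250.0 = 25.40 g
  SiO2: 59.50% × 250.0 = 148.8 g
  B2O3: 1.078% × 250.0 = 2.695 g
  ZnO: 3.588% × 250.0 = 8.970 g
  Na2O: 20.93% × 250.0 = 52.32 g
  Al2O3: 4.744% × 250.0 = 11.86 g
Oxide-by-oxide audit with the batch weights as given, on the stated basis (target by target, the sums agree within answer rounding):
  MgO: 53.26·0.4769 = 25.40 g (target 25.40 g)
  SiO2: 108.6·0.9950 + 59.61·0.6826 = 148.7 g (target 148.8 g)
  B2O3: 4.795·0.5621 = 2.695 g (target 2.695 g)
  ZnO: 8.988·0.9980 = 8.970 g (target 8.970 g)
  Na2O: 77.69·0.5884 + 59.61·0.1109 = 52.32 g (target 52.32 g)
  Al2O3: 108.6·0.003000 + 59.61·0.1935 = 11.86 g (target 11.86 g)
Glass-mass bookkeeping: batch total minus LOI = 250.0 g (targets for the oxides total 250.0 g; the stated basis being 250.0 g — a pure rounding effect).
Whole-batch sum: Σ batch = 312.9 g; ignition loss, Σ(batch × LOI) = 62.95 g; as yield: glass ÷ batch → 79.89%.

Batch per 250.0 g enamel:
  sodium carbonate: 77.69 g
  sand: 108.6 g
  MgCO3: 53.26 g
  Na-feldspar: 59.61 g
  zinc white: 8.988 g
  orthoboric acid: 4.795 g
Total batch = 312.9 g; LOI loss = 62.95 g; yield = 79.89%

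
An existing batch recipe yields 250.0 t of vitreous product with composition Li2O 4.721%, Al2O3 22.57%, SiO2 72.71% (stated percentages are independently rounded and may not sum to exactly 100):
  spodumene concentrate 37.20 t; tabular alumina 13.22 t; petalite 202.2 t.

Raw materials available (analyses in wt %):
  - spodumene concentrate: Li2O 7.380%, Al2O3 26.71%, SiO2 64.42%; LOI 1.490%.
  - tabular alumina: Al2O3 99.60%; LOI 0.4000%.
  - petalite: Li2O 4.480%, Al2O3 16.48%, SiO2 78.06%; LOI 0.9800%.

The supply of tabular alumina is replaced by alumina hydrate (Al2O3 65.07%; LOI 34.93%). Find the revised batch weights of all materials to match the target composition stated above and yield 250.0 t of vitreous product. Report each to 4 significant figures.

Revised batch per 250.0 t vitreous product:
  spodumene concentrate: 37.20 t
  alumina hydrate: 20.24 t
  petalite: 202.2 t
Total batch = 259.6 t; LOI loss = 9.606 t

All internal work maintains full precision at every stage. Values along the way appear, rounded to 4 significant figures, at each printed step; each reported number takes exactly one rounding. All derived quantities are carried at exact precision (the totals, three oxide percentages, the yield, ignition loss, net glass mass) using the weight values for 250.0 t of glass, as written in question or answer.
Oxide-by-oxide targets in 250.0 t vitreous product:
  Li2O: 4.721% × 250.0 = 11.80 t
  Al2O3: 22.57% × 250.0 = 56.42 t
  SiO2: 72.71% × 250.0 = 181.8 t
Per-oxide balance check working from each reported weight, relative to the basis at hand (oxide sums agree with the targets net of answer rounding effects):
  Li2O: 37.20·0.07380 + 202.2·0.04480 = 11.80 t (target 11.80 t)
  Al2O3: 37.20·0.2671 + 20.24·0.6507 + 202.2·0.1648 = 56.43 t (target 56.42 t)
  SiO2: 37.20·0.6442 + 202.2·0.7806 = 181.8 t (target 181.8 t)
Glass-mass closure: total batch − LOI = 250.0 t (targets for the oxides total 250.0 t; basis as stated: 250.0 t — deltas are rounding alone).
Whole-batch sum: Σ batch = 259.6 t; LOI loss = Σ batch·LOI = 9.606 t; yield: glass divided by total = 96.30%.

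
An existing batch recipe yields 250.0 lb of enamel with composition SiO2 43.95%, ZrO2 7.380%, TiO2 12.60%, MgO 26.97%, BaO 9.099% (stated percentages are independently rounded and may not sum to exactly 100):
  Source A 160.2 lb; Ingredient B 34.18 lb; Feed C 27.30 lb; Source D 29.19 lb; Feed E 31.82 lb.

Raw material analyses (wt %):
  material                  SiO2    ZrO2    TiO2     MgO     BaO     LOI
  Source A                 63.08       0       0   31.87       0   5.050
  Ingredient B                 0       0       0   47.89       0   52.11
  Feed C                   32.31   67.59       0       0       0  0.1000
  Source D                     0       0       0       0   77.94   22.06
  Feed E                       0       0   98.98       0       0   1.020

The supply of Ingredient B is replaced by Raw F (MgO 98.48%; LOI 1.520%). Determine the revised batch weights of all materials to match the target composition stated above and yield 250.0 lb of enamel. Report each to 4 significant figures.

Revised batch per 250.0 lb enamel:
  Source A: 160.2 lb
  Raw F: 16.62 lb
  Feed C: 27.30 lb
  Source D: 29.19 lb
  Feed E: 31.82 lb
Total batch = 265.1 lb; LOI loss = 15.13 lb

All internal work runs at full float precision in every operation — values along the way are printed, with 4-significant-figure rounding, at each printed step. Each reported value receives exactly one rounding; all derived quantities (yield, ignition loss, totals, five oxide percentages, glass mass) are re-derived using the weight values at 250.0 lb of glass at full precision, as set out in the problem or the answer.
Oxide mass targets, per 250.0 lb enamel:
  SiO2: 43.95% × 250.0 = 109.9 lb
  ZrO2: 7.380% × 250.0 = 18.45 lb
  TiO2: 12.60% × 250.0 = 31.50 lb
  MgO: 26.97% × 250.0 = 67.42 lb
  BaO: 9.099% × 250.0 = 22.75 lb
Per-oxide balance check applying the batch weights above, under the basis named above (summed amounts equal target values modulo rounding of the values):
  SiO2: 160.2·0.6308 + 27.30·0.3231 = 109.9 lb (target 109.9 lb)
  ZrO2: 27.30·0.6759 = 18.45 lb (target 18.45 lb)
  TiO2: 31.82·0.9898 = 31.50 lb (target 31.50 lb)
  MgO: 160.2·0.3187 + 16.62·0.9848 = 67.42 lb (target 67.42 lb)
  BaO: 29.19·0.7794 = 22.75 lb (target 22.75 lb)
Glass-mass sanity pass: batch Σ − ignition loss = 250.0 lb (summing oxide targets gives 250.0 lb; the stated basis being 250.0 lb — any gap is answer rounding).
Summing the batch: Σ batch = 265.1 lb; loss to ignition Σ batch·LOI = 15.13 lb; yield: glass divided by total = 94.29%.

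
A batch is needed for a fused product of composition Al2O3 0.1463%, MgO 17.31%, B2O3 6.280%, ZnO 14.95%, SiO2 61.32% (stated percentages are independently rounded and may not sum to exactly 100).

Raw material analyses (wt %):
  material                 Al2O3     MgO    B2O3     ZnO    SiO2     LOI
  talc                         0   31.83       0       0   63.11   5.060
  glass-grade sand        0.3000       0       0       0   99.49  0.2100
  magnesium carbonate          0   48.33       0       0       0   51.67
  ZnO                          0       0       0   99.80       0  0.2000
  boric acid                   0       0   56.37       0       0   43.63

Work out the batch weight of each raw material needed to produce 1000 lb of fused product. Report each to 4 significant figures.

Batch per 1000 lb fused product:
  talc: 202.9 lb
  glass-grade sand: 487.7 lb
  magnesium carbonate: 224.6 lb
  ZnO: 149.8 lb
  boric acid: 111.4 lb
Total batch = 1176 lb; LOI loss = 176.2 lb; yield = 85.02%

Working values are displayed, rounded to 4 significant figures, between the steps — each numeric step runs at full float precision in every operation. Each reported result takes a single rounding. Derived quantities are computed starting from the weights for 1000 lb of glass in full precision (totals, net glass mass, yield, LOI, the five compositions) precisely as stated by question or answer.
Oxide-by-oxide targets in 1000 lb fused product:
  Al2O3: 0.1463% × 1000 = 1.463 lb
  MgO: 17.31% × 1000 = 173.1 lb
  B2O3: 6.280% × 1000 = 62.80 lb
  ZnO: 14.95% × 1000 = 149.5 lb
  SiO2: 61.32% × 1000 = 613.2 lb
Balance tally, oxide-wise, from the weights as reported, for the quoted basis mass (target by target, the sums agree inside rounding margins):
  Al2O3: 487.7·0.003000 = 1.463 lb (target 1.463 lb)
  MgO: 202.9·0.3183 + 224.6·0.4833 = 173.1 lb (target 173.1 lb)
  B2O3: 111.4·0.5637 = 62.80 lb (target 62.80 lb)
  ZnO: 149.8·0.9980 = 149.5 lb (target 149.5 lb)
  SiO2: 202.9·0.6311 + 487.7·0.9949 = 613.3 lb (target 613.2 lb)
The glass-mass cross-check: whole batch net of LOI = 1000 lb (summing oxide targets gives 1000 lb; stated basis 1000 lb — gaps are rounding artifacts).
Batch total: Σ batch = 1176 lb; the LOI term Σ batch·LOI equals 176.2 lb; the yield ratio, glass ÷ batch: 85.02%.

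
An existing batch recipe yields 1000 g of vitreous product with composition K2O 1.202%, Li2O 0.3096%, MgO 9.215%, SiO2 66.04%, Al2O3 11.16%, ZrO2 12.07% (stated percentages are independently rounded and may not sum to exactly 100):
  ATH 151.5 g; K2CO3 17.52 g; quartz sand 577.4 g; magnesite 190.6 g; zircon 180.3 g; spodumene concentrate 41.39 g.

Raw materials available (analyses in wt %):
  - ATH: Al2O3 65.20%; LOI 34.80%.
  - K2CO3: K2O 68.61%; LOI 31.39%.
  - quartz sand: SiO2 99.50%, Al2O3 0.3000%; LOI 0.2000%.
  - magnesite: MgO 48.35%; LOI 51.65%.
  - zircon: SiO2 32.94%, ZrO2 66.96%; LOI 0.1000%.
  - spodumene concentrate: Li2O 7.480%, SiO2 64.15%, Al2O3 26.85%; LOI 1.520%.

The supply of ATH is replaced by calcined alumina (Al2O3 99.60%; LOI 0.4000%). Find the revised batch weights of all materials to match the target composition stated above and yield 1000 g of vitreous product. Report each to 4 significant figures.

Revised batch per 1000 g vitreous product:
  calcined alumina: 99.15 g
  K2CO3: 17.52 g
  quartz sand: 577.4 g
  magnesite: 190.6 g
  zircon: 180.3 g
  spodumene concentrate: 41.39 g
Total batch = 1106 g; LOI loss = 106.3 g

Intermediates are shown rounded to four significant digits on the page — all arithmetic keeps exact precision all the way through; every reported number takes a single rounding. All derived quantities are carried starting from the weights at 1000 g of glass at full float precision (yield, net glass mass, the totals, LOI, six oxide percentages), as they appear in the problem or answer text.
The oxide mass targets at 1000 g vitreous product:
  K2O: 1.202% × 1000 = 12.02 g
  Li2O: 0.3096% × 1000 = 3.096 g
  MgO: 9.215% × 1000 = 92.15 g
  SiO2: 66.04% × 1000 = 660.4 g
  Al2O3: 11.16% × 1000 = 111.6 g
  ZrO2: 12.07% × 1000 = 120.7 g
Checking each oxide sum with the batch weights as given, relative to the basis at hand (summed amounts equal target values modulo rounding of the values):
  K2O: 17.52·0.6861 = 12.02 g (target 12.02 g)
  Li2O: 41.39·0.07480 = 3.096 g (target 3.096 g)
  MgO: 190.6·0.4835 = 92.16 g (target 92.15 g)
  SiO2: 577.4·0.9950 + 180.3·0.3294 + 41.39·0.6415 = 660.5 g (target 660.4 g)
  Al2O3: 99.15·0.9960 + 577.4·0.003000 + 41.39·0.2685 = 111.6 g (target 111.6 g)
  ZrO2: 180.3·0.6696 = 120.7 g (target 120.7 g)
Auditing the glass mass value: net batch after ignition = 1000 g (per-oxide target masses sum to 1000 g; stated basis 1000 g — a pure rounding effect).
Batch grand total — Σ batch = 1106 g; LOI loss = Σ batch·LOI = 106.3 g; yield = glass ÷ total batch = 90.39%.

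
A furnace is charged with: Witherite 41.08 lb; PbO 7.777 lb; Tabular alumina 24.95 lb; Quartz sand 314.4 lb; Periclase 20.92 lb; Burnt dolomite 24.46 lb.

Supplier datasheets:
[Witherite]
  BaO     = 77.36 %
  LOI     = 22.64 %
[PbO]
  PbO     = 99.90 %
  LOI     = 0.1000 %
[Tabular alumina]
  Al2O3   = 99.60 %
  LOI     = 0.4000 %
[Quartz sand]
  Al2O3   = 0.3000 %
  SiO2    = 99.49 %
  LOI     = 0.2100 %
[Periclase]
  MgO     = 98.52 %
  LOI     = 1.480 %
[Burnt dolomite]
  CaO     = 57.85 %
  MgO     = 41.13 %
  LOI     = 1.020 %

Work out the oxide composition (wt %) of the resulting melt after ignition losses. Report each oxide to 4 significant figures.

Full precision is maintained end to end; in-progress results are shown rounded to four significant figures in the printout — each reported value is rounded exactly once. Derived quantities (the yield, LOI, the totals, net glass mass, six oxide percentages) are recomputed at exact precision from the batch weights on 423.0 lb of glass, as quoted within question or answer.
Oxide-by-oxide delivered mass:
  Al2O3: 24.95·0.9960 + 314.4·0.003000 = 25.79 lb
  CaO: 24.46·0.5785 = 14.15 lb
  MgO: 20.92·0.9852 + 24.46·0.4113 = 30.67 lb
  BaO: 41.08·0.7736 = 31.78 lb
  SiO2: 314.4·0.9949 = 312.8 lb
  PbO: 7.777·0.9990 = 7.769 lb
LOI: 41.08·0.2264 + 7.777·0.001000 + 24.95·0.004000 + 314.4·0.002100 + 20.92·0.01480 + 24.46·0.01020 = 10.63 lb
The glass mass, total less LOI, = 433.6 − 10.63 = 423.0 lb (= Σ oxide masses)
wt % = 100 × oxide mass / glass mass

Glass mass = 423.0 lb (batch 433.6 − LOI 10.63).
Composition: Al2O3 6.098%, CaO 3.345%, MgO 7.251%, BaO 7.514%, SiO2 73.95%, PbO 1.837%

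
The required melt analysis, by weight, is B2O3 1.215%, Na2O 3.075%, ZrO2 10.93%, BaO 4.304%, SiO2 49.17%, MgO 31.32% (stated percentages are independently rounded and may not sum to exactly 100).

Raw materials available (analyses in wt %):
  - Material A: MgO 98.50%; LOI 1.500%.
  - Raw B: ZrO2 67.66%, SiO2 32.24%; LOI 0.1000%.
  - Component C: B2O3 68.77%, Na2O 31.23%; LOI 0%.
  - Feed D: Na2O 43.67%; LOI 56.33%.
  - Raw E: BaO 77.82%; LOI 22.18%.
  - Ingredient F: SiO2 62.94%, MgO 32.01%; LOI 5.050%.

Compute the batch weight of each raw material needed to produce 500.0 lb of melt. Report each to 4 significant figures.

Batch per 500.0 lb melt:
  Material A: 45.49 lb
  Raw B: 80.77 lb
  Component C: 8.834 lb
  Feed D: 28.89 lb
  Raw E: 27.65 lb
  Ingredient F: 349.2 lb
Total batch = 540.8 lb; LOI loss = 40.80 lb; yield = 92.46%

All internal work maintains full precision throughout — intermediates are shown, rounded to four significant figures, as written. A single rounding finalizes each reported value. The derived quantities (totals, ignition loss, the yield, six oxide percentages, net glass mass) are recomputed at exact precision from the weighed amounts on 500.0 lb of glass, exactly as shown in the question or the answer.
Target masses of each oxide per 500.0 lb melt:
  B2O3: 1.215% × 500.0 = 6.075 lb
  Na2O: 3.075% × 500.0 = 15.38 lb
  ZrO2: 10.93% × 500.0 = 54.65 lb
  BaO: 4.304% × 500.0 = 21.52 lb
  SiO2: 49.17% × 500.0 = 245.8 lb
  MgO: 31.32% × 500.0 = 156.6 lb
Oxide-by-oxide audit working from each reported weight, relative to the basis at hand (every target is met by its sum within answer rounding):
  B2O3: 8.834·0.6877 = 6.075 lb (target 6.075 lb)
  Na2O: 8.834·0.3123 + 28.89·0.4367 = 15.38 lb (target 15.38 lb)
  ZrO2: 80.77·0.6766 = 54.65 lb (target 54.65 lb)
  BaO: 27.65·0.7782 = 21.52 lb (target 21.52 lb)
  SiO2: 80.77·0.3224 + 349.2·0.6294 = 245.8 lb (target 245.8 lb)
  MgO: 45.49·0.9850 + 349.2·0.3201 = 156.6 lb (target 156.6 lb)
The glass-mass cross-check: total batch − LOI = 500.0 lb (the Σ of target masses is 500.1 lb; against the stated basis, 500.0 lb — gaps are rounding artifacts).
Whole-batch sum: Σ batch = 540.8 lb; ignition loss, Σ(batch × LOI) = 40.80 lb; yield: glass divided by total = 92.46%.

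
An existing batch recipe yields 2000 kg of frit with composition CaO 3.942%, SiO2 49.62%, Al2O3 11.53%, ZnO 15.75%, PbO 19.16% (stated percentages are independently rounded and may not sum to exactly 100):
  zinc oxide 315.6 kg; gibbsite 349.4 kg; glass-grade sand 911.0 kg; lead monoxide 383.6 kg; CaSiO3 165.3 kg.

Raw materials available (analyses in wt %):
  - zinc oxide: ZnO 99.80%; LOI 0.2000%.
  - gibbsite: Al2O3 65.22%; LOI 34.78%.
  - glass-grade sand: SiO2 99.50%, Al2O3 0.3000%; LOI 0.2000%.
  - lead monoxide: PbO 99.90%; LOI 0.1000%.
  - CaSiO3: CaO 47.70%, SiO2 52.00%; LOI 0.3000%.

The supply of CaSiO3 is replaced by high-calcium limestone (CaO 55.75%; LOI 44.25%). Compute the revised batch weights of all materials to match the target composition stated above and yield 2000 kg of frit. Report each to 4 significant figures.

Revised batch per 2000 kg frit:
  zinc oxide: 315.6 kg
  gibbsite: 349.0 kg
  glass-grade sand: 997.4 kg
  lead monoxide: 383.6 kg
  high-calcium limestone: 141.4 kg
Total batch = 2187 kg; LOI loss = 187.0 kg

Values along the way are shown rounded to four significant figures within the worked lines; all arithmetic keeps full precision from first step to last — each reported number takes just one rounding — all derived quantities, including LOI, glass mass, yield, totals, the five compositions, are computed from the weighed amounts per 2000 kg of glass at full float precision as given in the problem or answer text.
Per-oxide target masses for 2000 kg frit:
  CaO: 3.942% × 2000 = 78.84 kg
  SiO2: 49.62% × 2000 = 992.4 kg
  Al2O3: 11.53% × 2000 = 230.6 kg
  ZnO: 15.75% × 2000 = 315.0 kg
  PbO: 19.16% × 2000 = 383.2 kg
Verifying the oxide balance working from each reported weight, relative to the basis at hand (summed amounts equal target values up to rounding of the answer):
  CaO: 141.4·0.5575 = 78.83 kg (target 78.84 kg)
  SiO2: 997.4·0.9950 = 992.4 kg (target 992.4 kg)
  Al2O3: 349.0·0.6522 + 997.4·0.003000 = 230.6 kg (target 230.6 kg)
  ZnO: 315.6·0.9980 = 315.0 kg (target 315.0 kg)
  PbO: 383.6·0.9990 = 383.2 kg (target 383.2 kg)
Mass balance on the glass: whole batch net of LOI = 2000 kg (the targets, summed, come to 2000 kg; with the basis standing at 2000 kg — rounding explains the deltas).
Adding the batch up: Σ batch = 2187 kg; LOI loss = Σ batch·LOI = 187.0 kg; as yield: glass ÷ batch → 91.45%.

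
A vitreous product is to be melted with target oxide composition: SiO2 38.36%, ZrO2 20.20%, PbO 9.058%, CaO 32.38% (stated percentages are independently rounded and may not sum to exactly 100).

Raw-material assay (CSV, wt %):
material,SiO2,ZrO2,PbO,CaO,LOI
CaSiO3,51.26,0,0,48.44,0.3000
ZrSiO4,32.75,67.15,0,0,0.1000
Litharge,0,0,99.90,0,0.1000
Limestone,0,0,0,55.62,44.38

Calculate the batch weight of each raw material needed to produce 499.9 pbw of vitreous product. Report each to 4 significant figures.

In-progress results are displayed rounded off to 4 significant figures between the steps; the working math keeps exact precision in every operation; each reported value is rounded a single time. Derived quantities (the totals, yield, glass mass, four oxide percentages, ignition loss) are rebuilt at full precision from the batch weights per 499.9 pbw of glass precisely as stated by the problem or answer text.
The oxide mass targets at 499.9 pbw vitreous product:
  SiO2: 38.36% × 499.9 = 191.8 pbw
  ZrO2: 20.20% × 499.9 = 101.0 pbw
  PbO: 9.058% × 499.9 = 45.28 pbw
  CaO: 32.38% × 499.9 = 161.9 pbw
A balance pass over the oxides, using the reported weights, on the stated basis (each sum matches its target mass up to rounding of the answer):
  SiO2: 278.0·0.5126 + 150.4·0.3275 = 191.8 pbw (target 191.8 pbw)
  ZrO2: 150.4·0.6715 = 101.0 pbw (target 101.0 pbw)
  PbO: 45.33·0.9990 = 45.28 pbw (target 45.28 pbw)
  CaO: 278.0·0.4844 + 48.89·0.5562 = 161.9 pbw (target 161.9 pbw)
Glass-mass closure: total batch − LOI = 499.9 pbw (oxide target masses add up to 499.9 pbw; versus the stated basis of 499.9 pbw — rounding explains the deltas).
Batch total: Σ batch = 522.6 pbw; LOI loss = Σ batch·LOI = 22.73 pbw; yield: glass divided by total = 95.65%.

Batch per 499.9 pbw vitreous product:
  CaSiO3: 278.0 pbw
  ZrSiO4: 150.4 pbw
  Litharge: 45.33 pbw
  Limestone: 48.89 pbw
Total batch = 522.6 pbw; LOI loss = 22.73 pbw; yield = 95.65%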